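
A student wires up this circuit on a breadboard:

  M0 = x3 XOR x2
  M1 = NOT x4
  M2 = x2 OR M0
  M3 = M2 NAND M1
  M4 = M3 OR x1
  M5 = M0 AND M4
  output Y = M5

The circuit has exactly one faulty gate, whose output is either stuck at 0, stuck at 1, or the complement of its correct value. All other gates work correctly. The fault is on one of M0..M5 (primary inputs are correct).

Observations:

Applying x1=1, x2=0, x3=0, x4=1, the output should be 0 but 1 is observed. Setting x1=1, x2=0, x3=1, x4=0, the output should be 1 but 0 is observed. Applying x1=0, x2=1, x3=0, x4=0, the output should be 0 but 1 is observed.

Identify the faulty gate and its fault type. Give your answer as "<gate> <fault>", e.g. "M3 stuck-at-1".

Fault-free values for test 1 (x1=1, x2=0, x3=0, x4=1): M0=0, M1=0, M2=0, M3=1, M4=1, M5=0, giving Y=0. Observed 1.
Test 1: faults giving observed 1 are {M0 stuck-at-1, M0 inverted output, M5 stuck-at-1, M5 inverted output}.
Test 2 (x1=1, x2=0, x3=1, x4=0): fault-free M0=1, M1=1, M2=1, M3=0, M4=1, M5=1 → 1; observed 0. Eliminates M0 stuck-at-1, M5 stuck-at-1.
Test 3 (x1=0, x2=1, x3=0, x4=0): fault-free M0=1, M1=1, M2=1, M3=0, M4=0, M5=0 → 0; observed 1. Eliminates M0 inverted output.
Only M5 inverted output is consistent with every test.

M5 inverted output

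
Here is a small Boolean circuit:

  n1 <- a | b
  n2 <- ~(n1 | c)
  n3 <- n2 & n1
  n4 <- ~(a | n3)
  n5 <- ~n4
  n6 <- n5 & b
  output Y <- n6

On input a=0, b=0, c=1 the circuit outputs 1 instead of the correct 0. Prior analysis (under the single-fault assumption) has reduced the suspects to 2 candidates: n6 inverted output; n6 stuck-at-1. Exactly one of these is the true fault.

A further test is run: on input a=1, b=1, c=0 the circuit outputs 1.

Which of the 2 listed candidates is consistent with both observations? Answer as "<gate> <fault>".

n6 stuck-at-1

Evaluate each candidate on input a=1, b=1, c=0:
  n6 inverted output: n1=1, n2=0, n3=0, n4=0, n5=1, n6=0 [inverted output] → 0 — eliminated
  n6 stuck-at-1: n1=1, n2=0, n3=0, n4=0, n5=1, n6=1 [stuck-at-1] → 1 — matches
Only n6 stuck-at-1 reproduces the observed 1.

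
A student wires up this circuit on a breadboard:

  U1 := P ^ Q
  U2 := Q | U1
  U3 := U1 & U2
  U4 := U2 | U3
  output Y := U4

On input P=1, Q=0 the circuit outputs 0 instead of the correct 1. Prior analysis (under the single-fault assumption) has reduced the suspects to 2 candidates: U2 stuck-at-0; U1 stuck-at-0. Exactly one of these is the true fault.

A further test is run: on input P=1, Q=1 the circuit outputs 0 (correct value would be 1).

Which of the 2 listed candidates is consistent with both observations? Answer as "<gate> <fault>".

Evaluate each candidate on input P=1, Q=1:
  U2 stuck-at-0: U1=0, U2=0 [stuck-at-0], U3=0, U4=0 → 0 — matches
  U1 stuck-at-0: U1=0 [stuck-at-0], U2=1, U3=0, U4=1 → 1 — eliminated
Only U2 stuck-at-0 reproduces the observed 0.

U2 stuck-at-0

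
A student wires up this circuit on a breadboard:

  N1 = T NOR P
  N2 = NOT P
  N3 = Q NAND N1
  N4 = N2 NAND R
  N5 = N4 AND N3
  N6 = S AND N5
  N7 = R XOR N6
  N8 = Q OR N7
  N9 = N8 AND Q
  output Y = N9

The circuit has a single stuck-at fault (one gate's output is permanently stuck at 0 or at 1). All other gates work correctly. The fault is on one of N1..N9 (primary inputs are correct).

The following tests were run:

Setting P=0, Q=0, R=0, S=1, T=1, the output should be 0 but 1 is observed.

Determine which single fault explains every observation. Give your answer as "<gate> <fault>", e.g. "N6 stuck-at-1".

N9 stuck-at-1

Fault-free values for test 1 (P=0, Q=0, R=0, S=1, T=1): N1=0, N2=1, N3=1, N4=1, N5=1, N6=1, N7=1, N8=1, N9=0, giving Y=0. Observed 1.
Test 1: faults giving observed 1 are {N9 stuck-at-1}.
Only N9 stuck-at-1 is consistent with every test.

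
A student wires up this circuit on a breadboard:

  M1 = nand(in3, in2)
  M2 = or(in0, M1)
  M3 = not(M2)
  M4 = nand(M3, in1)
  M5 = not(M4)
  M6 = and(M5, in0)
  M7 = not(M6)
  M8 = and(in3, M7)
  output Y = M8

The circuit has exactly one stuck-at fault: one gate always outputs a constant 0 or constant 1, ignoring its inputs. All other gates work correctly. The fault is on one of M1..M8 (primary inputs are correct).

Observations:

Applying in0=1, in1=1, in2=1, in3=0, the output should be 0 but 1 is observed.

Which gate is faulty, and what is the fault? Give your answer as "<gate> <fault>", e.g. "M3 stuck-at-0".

Fault-free values for test 1 (in0=1, in1=1, in2=1, in3=0): M1=1, M2=1, M3=0, M4=1, M5=0, M6=0, M7=1, M8=0, giving Y=0. Observed 1.
Test 1: faults giving observed 1 are {M8 stuck-at-1}.
Only M8 stuck-at-1 is consistent with every test.

M8 stuck-at-1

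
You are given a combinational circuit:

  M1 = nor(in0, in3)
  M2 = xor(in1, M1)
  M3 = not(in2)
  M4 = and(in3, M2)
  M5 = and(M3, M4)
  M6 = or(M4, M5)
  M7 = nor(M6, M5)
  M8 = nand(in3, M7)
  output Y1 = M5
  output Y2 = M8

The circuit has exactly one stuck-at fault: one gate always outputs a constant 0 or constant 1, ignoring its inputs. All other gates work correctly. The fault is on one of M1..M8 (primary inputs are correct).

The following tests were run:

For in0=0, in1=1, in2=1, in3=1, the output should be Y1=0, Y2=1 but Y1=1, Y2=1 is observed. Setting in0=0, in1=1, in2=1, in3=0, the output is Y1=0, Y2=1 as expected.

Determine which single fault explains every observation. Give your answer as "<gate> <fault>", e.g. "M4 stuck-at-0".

Fault-free values for test 1 (in0=0, in1=1, in2=1, in3=1): M1=0, M2=1, M3=0, M4=1, M5=0, M6=1, M7=0, M8=1, giving Y1=0, Y2=1. Observed Y1=1, Y2=1.
Test 1: faults giving observed Y1=1, Y2=1 are {M3 stuck-at-1, M5 stuck-at-1}.
Test 2 (in0=0, in1=1, in2=1, in3=0): fault-free M1=1, M2=0, M3=0, M4=0, M5=0, M6=0, M7=1, M8=1 → Y1=0, Y2=1; observed Y1=0, Y2=1. Eliminates M5 stuck-at-1.
Only M3 stuck-at-1 is consistent with every test.

M3 stuck-at-1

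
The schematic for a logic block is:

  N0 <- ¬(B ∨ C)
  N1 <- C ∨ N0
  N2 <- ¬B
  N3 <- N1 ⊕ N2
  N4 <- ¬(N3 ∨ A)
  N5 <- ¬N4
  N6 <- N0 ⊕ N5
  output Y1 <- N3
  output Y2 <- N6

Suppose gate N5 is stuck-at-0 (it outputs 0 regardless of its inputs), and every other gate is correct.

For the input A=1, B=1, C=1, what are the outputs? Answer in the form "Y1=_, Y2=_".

Y1=1, Y2=0

Propagate with N5 forced: N0=0, N1=1, N2=0, N3=1, N4=0, N5=0 [stuck-at-0], N6=0.
So the outputs are Y1=1, Y2=0. (Without the fault they would be Y1=1, Y2=1.)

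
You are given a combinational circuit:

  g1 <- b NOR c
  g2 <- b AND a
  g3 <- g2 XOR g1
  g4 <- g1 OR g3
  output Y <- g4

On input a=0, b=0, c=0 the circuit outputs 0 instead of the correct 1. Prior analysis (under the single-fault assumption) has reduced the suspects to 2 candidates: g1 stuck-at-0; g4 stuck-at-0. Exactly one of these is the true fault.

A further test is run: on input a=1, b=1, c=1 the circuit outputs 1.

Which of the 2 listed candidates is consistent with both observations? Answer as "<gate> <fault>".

Evaluate each candidate on input a=1, b=1, c=1:
  g1 stuck-at-0: g1=0 [stuck-at-0], g2=1, g3=1, g4=1 → 1 — matches
  g4 stuck-at-0: g1=0, g2=1, g3=1, g4=0 [stuck-at-0] → 0 — eliminated
Only g1 stuck-at-0 reproduces the observed 1.

g1 stuck-at-0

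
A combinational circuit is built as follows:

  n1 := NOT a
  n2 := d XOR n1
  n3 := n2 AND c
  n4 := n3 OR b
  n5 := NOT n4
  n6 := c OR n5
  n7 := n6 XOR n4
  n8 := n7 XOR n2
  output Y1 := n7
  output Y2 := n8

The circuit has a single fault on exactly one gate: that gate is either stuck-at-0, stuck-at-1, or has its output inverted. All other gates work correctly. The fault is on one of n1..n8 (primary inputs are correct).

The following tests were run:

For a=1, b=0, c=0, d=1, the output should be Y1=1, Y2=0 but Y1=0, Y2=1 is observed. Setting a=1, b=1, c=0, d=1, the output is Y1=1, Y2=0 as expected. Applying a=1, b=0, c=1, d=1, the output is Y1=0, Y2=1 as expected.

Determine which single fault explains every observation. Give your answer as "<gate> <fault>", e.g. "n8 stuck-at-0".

Fault-free values for test 1 (a=1, b=0, c=0, d=1): n1=0, n2=1, n3=0, n4=0, n5=1, n6=1, n7=1, n8=0, giving Y1=1, Y2=0. Observed Y1=0, Y2=1.
Test 1: faults giving observed Y1=0, Y2=1 are {n5 stuck-at-0, n5 inverted output, n6 stuck-at-0, n6 inverted output, n7 stuck-at-0, n7 inverted output}.
Test 2 (a=1, b=1, c=0, d=1): fault-free n1=0, n2=1, n3=0, n4=1, n5=0, n6=0, n7=1, n8=0 → Y1=1, Y2=0; observed Y1=1, Y2=0. Eliminates n5 inverted output, n6 inverted output, n7 stuck-at-0, n7 inverted output.
Test 3 (a=1, b=0, c=1, d=1): fault-free n1=0, n2=1, n3=1, n4=1, n5=0, n6=1, n7=0, n8=1 → Y1=0, Y2=1; observed Y1=0, Y2=1. Eliminates n6 stuck-at-0.
Only n5 stuck-at-0 is consistent with every test.

n5 stuck-at-0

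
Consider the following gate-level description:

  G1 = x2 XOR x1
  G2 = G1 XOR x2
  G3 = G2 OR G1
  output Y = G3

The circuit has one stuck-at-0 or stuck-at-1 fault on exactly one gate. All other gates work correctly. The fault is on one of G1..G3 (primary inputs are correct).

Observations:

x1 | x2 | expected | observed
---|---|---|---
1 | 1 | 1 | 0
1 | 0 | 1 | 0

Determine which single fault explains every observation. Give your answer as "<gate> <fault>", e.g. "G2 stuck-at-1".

G3 stuck-at-0

Fault-free values for test 1 (x1=1, x2=1): G1=0, G2=1, G3=1, giving Y=1. Observed 0.
Test 1: faults giving observed 0 are {G2 stuck-at-0, G3 stuck-at-0}.
Test 2 (x1=1, x2=0): fault-free G1=1, G2=1, G3=1 → 1; observed 0. Eliminates G2 stuck-at-0.
Only G3 stuck-at-0 is consistent with every test.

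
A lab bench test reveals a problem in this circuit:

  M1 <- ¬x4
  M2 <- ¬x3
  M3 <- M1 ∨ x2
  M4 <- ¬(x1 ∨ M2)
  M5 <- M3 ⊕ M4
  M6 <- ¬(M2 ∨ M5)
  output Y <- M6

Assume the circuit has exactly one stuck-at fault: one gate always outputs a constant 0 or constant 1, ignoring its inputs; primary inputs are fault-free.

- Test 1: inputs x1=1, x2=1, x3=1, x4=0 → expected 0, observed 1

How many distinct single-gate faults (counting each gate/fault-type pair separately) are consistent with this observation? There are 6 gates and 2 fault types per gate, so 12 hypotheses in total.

Fault-free: M1=1, M2=0, M3=1, M4=0, M5=1, M6=0 → 0. Observed 1.
  M1 stuck-at-0: output 0 ✗
  M1 stuck-at-1: output 0 ✗
  M2 stuck-at-0: output 0 ✗
  M2 stuck-at-1: output 0 ✗
  M3 stuck-at-0: output 1 ✓
  M3 stuck-at-1: output 0 ✗
  M4 stuck-at-0: output 0 ✗
  M4 stuck-at-1: output 1 ✓
  M5 stuck-at-0: output 1 ✓
  M5 stuck-at-1: output 0 ✗
  M6 stuck-at-0: output 0 ✗
  M6 stuck-at-1: output 1 ✓
Consistent faults: {M3 stuck-at-0, M4 stuck-at-1, M5 stuck-at-0, M6 stuck-at-1} — 4 in all.

4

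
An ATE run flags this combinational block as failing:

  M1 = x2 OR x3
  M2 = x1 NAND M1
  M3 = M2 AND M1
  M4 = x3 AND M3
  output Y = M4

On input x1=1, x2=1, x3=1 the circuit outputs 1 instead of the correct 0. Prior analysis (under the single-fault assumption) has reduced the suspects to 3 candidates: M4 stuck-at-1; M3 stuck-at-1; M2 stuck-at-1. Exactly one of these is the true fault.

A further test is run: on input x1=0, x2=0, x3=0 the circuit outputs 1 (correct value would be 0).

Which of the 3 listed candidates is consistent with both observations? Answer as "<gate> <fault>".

M4 stuck-at-1

Evaluate each candidate on input x1=0, x2=0, x3=0:
  M4 stuck-at-1: M1=0, M2=1, M3=0, M4=1 [stuck-at-1] → 1 — matches
  M3 stuck-at-1: M1=0, M2=1, M3=1 [stuck-at-1], M4=0 → 0 — eliminated
  M2 stuck-at-1: M1=0, M2=1 [stuck-at-1], M3=0, M4=0 → 0 — eliminated
Only M4 stuck-at-1 reproduces the observed 1.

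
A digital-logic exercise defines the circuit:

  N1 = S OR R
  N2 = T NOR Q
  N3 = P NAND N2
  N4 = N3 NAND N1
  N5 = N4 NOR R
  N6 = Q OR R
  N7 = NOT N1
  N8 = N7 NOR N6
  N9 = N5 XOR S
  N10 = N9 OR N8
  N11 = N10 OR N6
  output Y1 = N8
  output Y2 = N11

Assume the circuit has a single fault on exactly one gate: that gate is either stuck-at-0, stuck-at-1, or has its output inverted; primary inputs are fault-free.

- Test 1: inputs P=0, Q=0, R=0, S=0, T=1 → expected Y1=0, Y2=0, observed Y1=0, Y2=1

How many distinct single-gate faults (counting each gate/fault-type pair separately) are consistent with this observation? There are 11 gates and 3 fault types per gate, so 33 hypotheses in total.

12

Fault-free: N1=0, N2=0, N3=1, N4=1, N5=0, N6=0, N7=1, N8=0, N9=0, N10=0, N11=0 → Y1=0, Y2=0. Observed Y1=0, Y2=1.
  N1: none of the 3 fault types match ✗
  N2: none of the 3 fault types match ✗
  N3: none of the 3 fault types match ✗
  N4: stuck-at-0, inverted output ✓; others ✗
  N5: stuck-at-1, inverted output ✓; others ✗
  N6: stuck-at-1, inverted output ✓; others ✗
  N7: none of the 3 fault types match ✗
  N8: none of the 3 fault types match ✗
  N9: stuck-at-1, inverted output ✓; others ✗
  N10: stuck-at-1, inverted output ✓; others ✗
  N11: stuck-at-1, inverted output ✓; others ✗
Consistent faults: {N4 stuck-at-0, N4 inverted output, N5 stuck-at-1, N5 inverted output, N6 stuck-at-1, N6 inverted output, N9 stuck-at-1, N9 inverted output, N10 stuck-at-1, N10 inverted output, N11 stuck-at-1, N11 inverted output} — 12 in all.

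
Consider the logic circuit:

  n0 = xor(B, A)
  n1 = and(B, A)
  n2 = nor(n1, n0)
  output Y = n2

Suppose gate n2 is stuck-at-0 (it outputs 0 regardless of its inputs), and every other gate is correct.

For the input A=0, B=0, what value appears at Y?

0

Propagate with n2 forced: n0=0, n1=0, n2=0 [stuck-at-0].
So Y = 0. (Without the fault it would be 1.)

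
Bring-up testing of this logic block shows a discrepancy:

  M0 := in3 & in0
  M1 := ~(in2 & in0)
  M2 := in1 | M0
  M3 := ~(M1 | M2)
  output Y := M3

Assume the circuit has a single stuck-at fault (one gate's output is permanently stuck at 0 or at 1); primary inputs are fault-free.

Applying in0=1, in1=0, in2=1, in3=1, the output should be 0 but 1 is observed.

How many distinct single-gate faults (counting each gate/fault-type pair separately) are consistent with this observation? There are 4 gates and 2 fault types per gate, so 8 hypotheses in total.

Fault-free: M0=1, M1=0, M2=1, M3=0 → 0. Observed 1.
  M0 stuck-at-0: output 1 ✓
  M0 stuck-at-1: output 0 ✗
  M1 stuck-at-0: output 0 ✗
  M1 stuck-at-1: output 0 ✗
  M2 stuck-at-0: output 1 ✓
  M2 stuck-at-1: output 0 ✗
  M3 stuck-at-0: output 0 ✗
  M3 stuck-at-1: output 1 ✓
Consistent faults: {M0 stuck-at-0, M2 stuck-at-0, M3 stuck-at-1} — 3 in all.

3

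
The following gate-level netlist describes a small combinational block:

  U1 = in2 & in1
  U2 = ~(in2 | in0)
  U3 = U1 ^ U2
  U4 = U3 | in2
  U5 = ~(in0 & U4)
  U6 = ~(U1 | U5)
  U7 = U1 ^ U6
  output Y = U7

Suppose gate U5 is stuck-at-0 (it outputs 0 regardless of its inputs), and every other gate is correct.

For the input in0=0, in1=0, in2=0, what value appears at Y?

Propagate with U5 forced: U1=0, U2=1, U3=1, U4=1, U5=0 [stuck-at-0], U6=1, U7=1.
So Y = 1. (Without the fault it would be 0.)

1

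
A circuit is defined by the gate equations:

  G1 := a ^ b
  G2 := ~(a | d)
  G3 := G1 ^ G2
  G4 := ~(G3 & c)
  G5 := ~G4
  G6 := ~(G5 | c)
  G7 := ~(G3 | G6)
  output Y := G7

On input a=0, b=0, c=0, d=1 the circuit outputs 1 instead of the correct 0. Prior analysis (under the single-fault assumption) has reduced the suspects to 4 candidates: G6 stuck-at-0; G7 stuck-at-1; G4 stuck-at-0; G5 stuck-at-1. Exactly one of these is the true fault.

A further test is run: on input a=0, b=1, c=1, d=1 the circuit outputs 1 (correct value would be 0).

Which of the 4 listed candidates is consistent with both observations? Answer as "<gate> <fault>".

Evaluate each candidate on input a=0, b=1, c=1, d=1:
  G6 stuck-at-0: G1=1, G2=0, G3=1, G4=0, G5=1, G6=0 [stuck-at-0], G7=0 → 0 — eliminated
  G7 stuck-at-1: G1=1, G2=0, G3=1, G4=0, G5=1, G6=0, G7=1 [stuck-at-1] → 1 — matches
  G4 stuck-at-0: G1=1, G2=0, G3=1, G4=0 [stuck-at-0], G5=1, G6=0, G7=0 → 0 — eliminated
  G5 stuck-at-1: G1=1, G2=0, G3=1, G4=0, G5=1 [stuck-at-1], G6=0, G7=0 → 0 — eliminated
Only G7 stuck-at-1 reproduces the observed 1.

G7 stuck-at-1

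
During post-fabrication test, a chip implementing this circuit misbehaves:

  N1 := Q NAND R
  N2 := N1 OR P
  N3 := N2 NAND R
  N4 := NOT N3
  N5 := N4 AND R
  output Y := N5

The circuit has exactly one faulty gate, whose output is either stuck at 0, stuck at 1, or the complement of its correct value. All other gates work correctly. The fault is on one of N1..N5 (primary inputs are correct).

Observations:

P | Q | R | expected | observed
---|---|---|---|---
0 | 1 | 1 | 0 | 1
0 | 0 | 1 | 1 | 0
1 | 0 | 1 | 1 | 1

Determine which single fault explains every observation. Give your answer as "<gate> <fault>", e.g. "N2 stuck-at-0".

N1 inverted output

Fault-free values for test 1 (P=0, Q=1, R=1): N1=0, N2=0, N3=1, N4=0, N5=0, giving Y=0. Observed 1.
Test 1: faults giving observed 1 are {N1 stuck-at-1, N1 inverted output, N2 stuck-at-1, N2 inverted output, N3 stuck-at-0, N3 inverted output, N4 stuck-at-1, N4 inverted output, N5 stuck-at-1, N5 inverted output}.
Test 2 (P=0, Q=0, R=1): fault-free N1=1, N2=1, N3=0, N4=1, N5=1 → 1; observed 0. Eliminates N1 stuck-at-1, N2 stuck-at-1, N3 stuck-at-0, N4 stuck-at-1, N5 stuck-at-1.
Test 3 (P=1, Q=0, R=1): fault-free N1=1, N2=1, N3=0, N4=1, N5=1 → 1; observed 1. Eliminates N2 inverted output, N3 inverted output, N4 inverted output, N5 inverted output.
Only N1 inverted output is consistent with every test.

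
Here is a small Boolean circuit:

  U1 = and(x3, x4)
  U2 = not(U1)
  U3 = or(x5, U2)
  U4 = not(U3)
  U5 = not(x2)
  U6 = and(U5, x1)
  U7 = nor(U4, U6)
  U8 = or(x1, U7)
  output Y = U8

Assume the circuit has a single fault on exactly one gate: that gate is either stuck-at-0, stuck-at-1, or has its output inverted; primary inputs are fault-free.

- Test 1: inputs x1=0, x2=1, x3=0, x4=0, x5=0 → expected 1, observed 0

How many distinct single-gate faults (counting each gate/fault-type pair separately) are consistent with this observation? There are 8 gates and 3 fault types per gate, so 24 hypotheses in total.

14

Fault-free: U1=0, U2=1, U3=1, U4=0, U5=0, U6=0, U7=1, U8=1 → 1. Observed 0.
  U1: stuck-at-1, inverted output ✓; others ✗
  U2: stuck-at-0, inverted output ✓; others ✗
  U3: stuck-at-0, inverted output ✓; others ✗
  U4: stuck-at-1, inverted output ✓; others ✗
  U5: none of the 3 fault types match ✗
  U6: stuck-at-1, inverted output ✓; others ✗
  U7: stuck-at-0, inverted output ✓; others ✗
  U8: stuck-at-0, inverted output ✓; others ✗
Consistent faults: {U1 stuck-at-1, U1 inverted output, U2 stuck-at-0, U2 inverted output, U3 stuck-at-0, U3 inverted output, U4 stuck-at-1, U4 inverted output, U6 stuck-at-1, U6 inverted output, U7 stuck-at-0, U7 inverted output, U8 stuck-at-0, U8 inverted output} — 14 in all.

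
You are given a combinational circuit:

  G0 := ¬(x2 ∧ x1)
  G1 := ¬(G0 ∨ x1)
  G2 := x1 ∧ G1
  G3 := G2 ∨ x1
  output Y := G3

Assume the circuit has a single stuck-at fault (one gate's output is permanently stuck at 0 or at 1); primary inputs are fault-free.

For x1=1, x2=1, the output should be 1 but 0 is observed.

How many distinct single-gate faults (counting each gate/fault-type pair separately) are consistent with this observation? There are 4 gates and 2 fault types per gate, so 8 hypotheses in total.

1

Fault-free: G0=0, G1=0, G2=0, G3=1 → 1. Observed 0.
  G0 stuck-at-0: output 1 ✗
  G0 stuck-at-1: output 1 ✗
  G1 stuck-at-0: output 1 ✗
  G1 stuck-at-1: output 1 ✗
  G2 stuck-at-0: output 1 ✗
  G2 stuck-at-1: output 1 ✗
  G3 stuck-at-0: output 0 ✓
  G3 stuck-at-1: output 1 ✗
Consistent faults: {G3 stuck-at-0} — 1 in all.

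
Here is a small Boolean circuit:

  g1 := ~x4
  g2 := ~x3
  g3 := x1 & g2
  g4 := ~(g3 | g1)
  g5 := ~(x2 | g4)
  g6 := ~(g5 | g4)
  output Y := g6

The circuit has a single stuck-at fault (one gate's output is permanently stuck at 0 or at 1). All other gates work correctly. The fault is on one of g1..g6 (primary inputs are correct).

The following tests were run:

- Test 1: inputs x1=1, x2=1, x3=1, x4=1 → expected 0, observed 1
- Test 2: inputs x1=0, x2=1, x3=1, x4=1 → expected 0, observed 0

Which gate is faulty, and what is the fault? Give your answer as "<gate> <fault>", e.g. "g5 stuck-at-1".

Fault-free values for test 1 (x1=1, x2=1, x3=1, x4=1): g1=0, g2=0, g3=0, g4=1, g5=0, g6=0, giving Y=0. Observed 1.
Test 1: faults giving observed 1 are {g1 stuck-at-1, g2 stuck-at-1, g3 stuck-at-1, g4 stuck-at-0, g6 stuck-at-1}.
Test 2 (x1=0, x2=1, x3=1, x4=1): fault-free g1=0, g2=0, g3=0, g4=1, g5=0, g6=0 → 0; observed 0. Eliminates g1 stuck-at-1, g3 stuck-at-1, g4 stuck-at-0, g6 stuck-at-1.
Only g2 stuck-at-1 is consistent with every test.

g2 stuck-at-1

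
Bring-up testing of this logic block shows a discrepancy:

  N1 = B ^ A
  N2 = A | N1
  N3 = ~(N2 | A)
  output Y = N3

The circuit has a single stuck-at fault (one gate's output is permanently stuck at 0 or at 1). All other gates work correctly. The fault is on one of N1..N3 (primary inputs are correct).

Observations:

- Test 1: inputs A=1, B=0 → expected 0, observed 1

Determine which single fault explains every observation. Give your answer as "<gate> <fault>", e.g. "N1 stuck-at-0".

N3 stuck-at-1

Fault-free values for test 1 (A=1, B=0): N1=1, N2=1, N3=0, giving Y=0. Observed 1.
Test 1: faults giving observed 1 are {N3 stuck-at-1}.
Only N3 stuck-at-1 is consistent with every test.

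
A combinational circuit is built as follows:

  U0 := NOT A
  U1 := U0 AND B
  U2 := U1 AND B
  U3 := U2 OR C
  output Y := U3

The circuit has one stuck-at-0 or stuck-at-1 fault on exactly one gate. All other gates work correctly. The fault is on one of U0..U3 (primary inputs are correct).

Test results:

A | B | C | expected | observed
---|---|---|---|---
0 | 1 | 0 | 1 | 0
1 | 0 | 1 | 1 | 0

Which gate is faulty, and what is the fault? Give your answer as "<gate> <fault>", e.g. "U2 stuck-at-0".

U3 stuck-at-0

Fault-free values for test 1 (A=0, B=1, C=0): U0=1, U1=1, U2=1, U3=1, giving Y=1. Observed 0.
Test 1: faults giving observed 0 are {U0 stuck-at-0, U1 stuck-at-0, U2 stuck-at-0, U3 stuck-at-0}.
Test 2 (A=1, B=0, C=1): fault-free U0=0, U1=0, U2=0, U3=1 → 1; observed 0. Eliminates U0 stuck-at-0, U1 stuck-at-0, U2 stuck-at-0.
Only U3 stuck-at-0 is consistent with every test.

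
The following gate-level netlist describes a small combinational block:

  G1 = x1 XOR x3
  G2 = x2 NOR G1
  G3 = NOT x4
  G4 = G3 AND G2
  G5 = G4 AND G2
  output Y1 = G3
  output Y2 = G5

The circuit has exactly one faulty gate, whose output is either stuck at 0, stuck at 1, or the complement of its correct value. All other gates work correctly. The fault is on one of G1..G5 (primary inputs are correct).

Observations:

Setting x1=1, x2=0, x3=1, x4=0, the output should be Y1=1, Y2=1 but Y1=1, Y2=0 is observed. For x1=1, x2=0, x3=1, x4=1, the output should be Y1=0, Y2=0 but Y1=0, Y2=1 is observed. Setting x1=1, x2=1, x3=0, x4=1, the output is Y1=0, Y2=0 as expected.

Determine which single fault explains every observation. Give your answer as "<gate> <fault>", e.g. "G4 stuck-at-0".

G4 inverted output

Fault-free values for test 1 (x1=1, x2=0, x3=1, x4=0): G1=0, G2=1, G3=1, G4=1, G5=1, giving Y1=1, Y2=1. Observed Y1=1, Y2=0.
Test 1: faults giving observed Y1=1, Y2=0 are {G1 stuck-at-1, G1 inverted output, G2 stuck-at-0, G2 inverted output, G4 stuck-at-0, G4 inverted output, G5 stuck-at-0, G5 inverted output}.
Test 2 (x1=1, x2=0, x3=1, x4=1): fault-free G1=0, G2=1, G3=0, G4=0, G5=0 → Y1=0, Y2=0; observed Y1=0, Y2=1. Eliminates G1 stuck-at-1, G1 inverted output, G2 stuck-at-0, G2 inverted output, G4 stuck-at-0, G5 stuck-at-0.
Test 3 (x1=1, x2=1, x3=0, x4=1): fault-free G1=1, G2=0, G3=0, G4=0, G5=0 → Y1=0, Y2=0; observed Y1=0, Y2=0. Eliminates G5 inverted output.
Only G4 inverted output is consistent with every test.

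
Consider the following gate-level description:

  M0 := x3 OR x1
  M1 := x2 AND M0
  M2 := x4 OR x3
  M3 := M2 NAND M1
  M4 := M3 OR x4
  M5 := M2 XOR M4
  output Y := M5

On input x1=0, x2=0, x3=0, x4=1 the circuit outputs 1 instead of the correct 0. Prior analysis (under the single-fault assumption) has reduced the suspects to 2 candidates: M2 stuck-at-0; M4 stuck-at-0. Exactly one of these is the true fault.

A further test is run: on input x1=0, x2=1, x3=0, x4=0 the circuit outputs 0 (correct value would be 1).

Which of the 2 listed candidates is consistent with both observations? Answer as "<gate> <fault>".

M4 stuck-at-0

Evaluate each candidate on input x1=0, x2=1, x3=0, x4=0:
  M2 stuck-at-0: M0=0, M1=0, M2=0 [stuck-at-0], M3=1, M4=1, M5=1 → 1 — eliminated
  M4 stuck-at-0: M0=0, M1=0, M2=0, M3=1, M4=0 [stuck-at-0], M5=0 → 0 — matches
Only M4 stuck-at-0 reproduces the observed 0.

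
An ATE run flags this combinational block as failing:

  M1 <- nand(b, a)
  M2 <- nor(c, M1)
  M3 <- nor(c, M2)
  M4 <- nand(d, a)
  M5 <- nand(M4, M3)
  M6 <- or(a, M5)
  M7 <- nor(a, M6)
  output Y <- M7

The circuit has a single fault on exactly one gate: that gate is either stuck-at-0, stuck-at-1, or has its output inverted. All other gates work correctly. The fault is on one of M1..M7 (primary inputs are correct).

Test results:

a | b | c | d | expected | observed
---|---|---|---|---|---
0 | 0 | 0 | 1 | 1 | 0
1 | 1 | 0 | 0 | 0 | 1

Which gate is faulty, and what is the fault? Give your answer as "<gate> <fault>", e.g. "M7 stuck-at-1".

Fault-free values for test 1 (a=0, b=0, c=0, d=1): M1=1, M2=0, M3=1, M4=1, M5=0, M6=0, M7=1, giving Y=1. Observed 0.
Test 1: faults giving observed 0 are {M1 stuck-at-0, M1 inverted output, M2 stuck-at-1, M2 inverted output, M3 stuck-at-0, M3 inverted output, M4 stuck-at-0, M4 inverted output, M5 stuck-at-1, M5 inverted output, M6 stuck-at-1, M6 inverted output, M7 stuck-at-0, M7 inverted output}.
Test 2 (a=1, b=1, c=0, d=0): fault-free M1=0, M2=1, M3=0, M4=1, M5=1, M6=1, M7=0 → 0; observed 1. Eliminates M1 stuck-at-0, M1 inverted output, M2 stuck-at-1, M2 inverted output, M3 stuck-at-0, M3 inverted output, M4 stuck-at-0, M4 inverted output, M5 stuck-at-1, M5 inverted output, M6 stuck-at-1, M6 inverted output, M7 stuck-at-0.
Only M7 inverted output is consistent with every test.

M7 inverted output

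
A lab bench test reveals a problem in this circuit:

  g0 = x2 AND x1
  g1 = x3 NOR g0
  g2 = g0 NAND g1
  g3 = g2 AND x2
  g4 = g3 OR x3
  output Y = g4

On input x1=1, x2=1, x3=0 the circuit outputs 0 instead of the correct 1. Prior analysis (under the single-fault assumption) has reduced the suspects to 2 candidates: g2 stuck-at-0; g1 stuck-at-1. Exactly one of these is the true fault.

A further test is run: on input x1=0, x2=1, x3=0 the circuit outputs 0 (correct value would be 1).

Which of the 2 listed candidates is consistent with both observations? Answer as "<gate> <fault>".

g2 stuck-at-0

Evaluate each candidate on input x1=0, x2=1, x3=0:
  g2 stuck-at-0: g0=0, g1=1, g2=0 [stuck-at-0], g3=0, g4=0 → 0 — matches
  g1 stuck-at-1: g0=0, g1=1 [stuck-at-1], g2=1, g3=1, g4=1 → 1 — eliminated
Only g2 stuck-at-0 reproduces the observed 0.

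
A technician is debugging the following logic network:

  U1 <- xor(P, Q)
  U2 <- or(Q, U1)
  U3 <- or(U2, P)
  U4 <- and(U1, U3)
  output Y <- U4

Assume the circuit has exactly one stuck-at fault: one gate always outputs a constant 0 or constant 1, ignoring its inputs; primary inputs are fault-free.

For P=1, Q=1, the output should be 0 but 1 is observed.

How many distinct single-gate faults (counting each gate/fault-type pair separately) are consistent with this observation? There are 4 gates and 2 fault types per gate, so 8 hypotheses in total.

2

Fault-free: U1=0, U2=1, U3=1, U4=0 → 0. Observed 1.
  U1 stuck-at-0: output 0 ✗
  U1 stuck-at-1: output 1 ✓
  U2 stuck-at-0: output 0 ✗
  U2 stuck-at-1: output 0 ✗
  U3 stuck-at-0: output 0 ✗
  U3 stuck-at-1: output 0 ✗
  U4 stuck-at-0: output 0 ✗
  U4 stuck-at-1: output 1 ✓
Consistent faults: {U1 stuck-at-1, U4 stuck-at-1} — 2 in all.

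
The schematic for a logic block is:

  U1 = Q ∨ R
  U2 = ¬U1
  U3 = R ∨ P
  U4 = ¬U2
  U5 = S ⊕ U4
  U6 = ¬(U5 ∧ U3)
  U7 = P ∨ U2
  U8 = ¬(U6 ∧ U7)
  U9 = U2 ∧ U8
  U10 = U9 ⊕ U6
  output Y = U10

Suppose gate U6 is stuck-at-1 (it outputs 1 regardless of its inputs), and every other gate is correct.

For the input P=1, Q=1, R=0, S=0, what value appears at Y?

1

Propagate with U6 forced: U1=1, U2=0, U3=1, U4=1, U5=1, U6=1 [stuck-at-1], U7=1, U8=0, U9=0, U10=1.
So Y = 1. (Without the fault it would be 0.)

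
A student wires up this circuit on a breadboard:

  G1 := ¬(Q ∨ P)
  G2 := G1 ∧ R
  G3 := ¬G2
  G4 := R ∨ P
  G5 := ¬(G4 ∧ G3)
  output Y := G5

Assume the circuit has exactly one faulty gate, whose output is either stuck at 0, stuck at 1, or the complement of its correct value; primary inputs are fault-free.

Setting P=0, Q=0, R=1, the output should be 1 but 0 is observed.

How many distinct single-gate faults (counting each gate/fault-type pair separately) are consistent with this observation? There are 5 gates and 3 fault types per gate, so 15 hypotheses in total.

Fault-free: G1=1, G2=1, G3=0, G4=1, G5=1 → 1. Observed 0.
  G1: stuck-at-0, inverted output ✓; others ✗
  G2: stuck-at-0, inverted output ✓; others ✗
  G3: stuck-at-1, inverted output ✓; others ✗
  G4: none of the 3 fault types match ✗
  G5: stuck-at-0, inverted output ✓; others ✗
Consistent faults: {G1 stuck-at-0, G1 inverted output, G2 stuck-at-0, G2 inverted output, G3 stuck-at-1, G3 inverted output, G5 stuck-at-0, G5 inverted output} — 8 in all.

8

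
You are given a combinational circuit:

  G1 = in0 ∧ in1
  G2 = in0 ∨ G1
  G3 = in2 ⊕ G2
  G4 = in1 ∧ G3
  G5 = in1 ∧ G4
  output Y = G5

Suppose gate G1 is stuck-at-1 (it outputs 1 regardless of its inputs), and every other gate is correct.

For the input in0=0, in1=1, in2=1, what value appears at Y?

0

Propagate with G1 forced: G1=1 [stuck-at-1], G2=1, G3=0, G4=0, G5=0.
So Y = 0. (Without the fault it would be 1.)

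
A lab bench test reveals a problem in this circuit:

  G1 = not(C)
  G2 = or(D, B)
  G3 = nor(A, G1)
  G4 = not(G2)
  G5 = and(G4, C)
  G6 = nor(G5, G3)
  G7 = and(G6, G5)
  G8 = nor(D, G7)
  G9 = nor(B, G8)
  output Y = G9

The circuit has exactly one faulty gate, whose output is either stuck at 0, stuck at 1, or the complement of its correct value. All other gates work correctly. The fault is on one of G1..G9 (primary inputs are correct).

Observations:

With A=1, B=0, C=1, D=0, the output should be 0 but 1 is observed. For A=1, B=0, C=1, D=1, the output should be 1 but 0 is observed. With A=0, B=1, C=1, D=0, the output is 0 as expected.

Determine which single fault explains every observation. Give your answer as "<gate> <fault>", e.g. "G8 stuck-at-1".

G8 inverted output

Fault-free values for test 1 (A=1, B=0, C=1, D=0): G1=0, G2=0, G3=0, G4=1, G5=1, G6=0, G7=0, G8=1, G9=0, giving Y=0. Observed 1.
Test 1: faults giving observed 1 are {G6 stuck-at-1, G6 inverted output, G7 stuck-at-1, G7 inverted output, G8 stuck-at-0, G8 inverted output, G9 stuck-at-1, G9 inverted output}.
Test 2 (A=1, B=0, C=1, D=1): fault-free G1=0, G2=1, G3=0, G4=0, G5=0, G6=1, G7=0, G8=0, G9=1 → 1; observed 0. Eliminates G6 stuck-at-1, G6 inverted output, G7 stuck-at-1, G7 inverted output, G8 stuck-at-0, G9 stuck-at-1.
Test 3 (A=0, B=1, C=1, D=0): fault-free G1=0, G2=1, G3=1, G4=0, G5=0, G6=0, G7=0, G8=1, G9=0 → 0; observed 0. Eliminates G9 inverted output.
Only G8 inverted output is consistent with every test.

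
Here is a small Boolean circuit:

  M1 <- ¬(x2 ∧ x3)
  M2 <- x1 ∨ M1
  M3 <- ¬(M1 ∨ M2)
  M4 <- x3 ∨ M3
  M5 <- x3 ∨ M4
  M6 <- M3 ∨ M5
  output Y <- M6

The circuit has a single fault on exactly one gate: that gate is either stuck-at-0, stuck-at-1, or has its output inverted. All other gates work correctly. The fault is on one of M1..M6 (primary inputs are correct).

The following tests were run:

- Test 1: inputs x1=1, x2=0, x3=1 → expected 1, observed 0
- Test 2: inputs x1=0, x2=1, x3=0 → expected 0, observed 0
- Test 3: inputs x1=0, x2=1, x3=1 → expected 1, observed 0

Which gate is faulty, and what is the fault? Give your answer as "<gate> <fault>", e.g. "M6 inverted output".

M6 stuck-at-0

Fault-free values for test 1 (x1=1, x2=0, x3=1): M1=1, M2=1, M3=0, M4=1, M5=1, M6=1, giving Y=1. Observed 0.
Test 1: faults giving observed 0 are {M5 stuck-at-0, M5 inverted output, M6 stuck-at-0, M6 inverted output}.
Test 2 (x1=0, x2=1, x3=0): fault-free M1=1, M2=1, M3=0, M4=0, M5=0, M6=0 → 0; observed 0. Eliminates M5 inverted output, M6 inverted output.
Test 3 (x1=0, x2=1, x3=1): fault-free M1=0, M2=0, M3=1, M4=1, M5=1, M6=1 → 1; observed 0. Eliminates M5 stuck-at-0.
Only M6 stuck-at-0 is consistent with every test.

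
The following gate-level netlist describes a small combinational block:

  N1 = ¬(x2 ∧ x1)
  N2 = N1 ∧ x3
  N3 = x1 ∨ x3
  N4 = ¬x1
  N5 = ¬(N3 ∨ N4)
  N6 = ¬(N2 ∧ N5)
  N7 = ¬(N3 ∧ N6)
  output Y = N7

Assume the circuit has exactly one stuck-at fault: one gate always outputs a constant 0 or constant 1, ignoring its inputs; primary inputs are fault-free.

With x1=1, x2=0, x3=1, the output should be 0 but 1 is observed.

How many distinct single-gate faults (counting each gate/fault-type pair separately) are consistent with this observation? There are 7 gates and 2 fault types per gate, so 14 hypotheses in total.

4

Fault-free: N1=1, N2=1, N3=1, N4=0, N5=0, N6=1, N7=0 → 0. Observed 1.
  N1 stuck-at-0: output 0 ✗
  N1 stuck-at-1: output 0 ✗
  N2 stuck-at-0: output 0 ✗
  N2 stuck-at-1: output 0 ✗
  N3 stuck-at-0: output 1 ✓
  N3 stuck-at-1: output 0 ✗
  N4 stuck-at-0: output 0 ✗
  N4 stuck-at-1: output 0 ✗
  N5 stuck-at-0: output 0 ✗
  N5 stuck-at-1: output 1 ✓
  N6 stuck-at-0: output 1 ✓
  N6 stuck-at-1: output 0 ✗
  N7 stuck-at-0: output 0 ✗
  N7 stuck-at-1: output 1 ✓
Consistent faults: {N3 stuck-at-0, N5 stuck-at-1, N6 stuck-at-0, N7 stuck-at-1} — 4 in all.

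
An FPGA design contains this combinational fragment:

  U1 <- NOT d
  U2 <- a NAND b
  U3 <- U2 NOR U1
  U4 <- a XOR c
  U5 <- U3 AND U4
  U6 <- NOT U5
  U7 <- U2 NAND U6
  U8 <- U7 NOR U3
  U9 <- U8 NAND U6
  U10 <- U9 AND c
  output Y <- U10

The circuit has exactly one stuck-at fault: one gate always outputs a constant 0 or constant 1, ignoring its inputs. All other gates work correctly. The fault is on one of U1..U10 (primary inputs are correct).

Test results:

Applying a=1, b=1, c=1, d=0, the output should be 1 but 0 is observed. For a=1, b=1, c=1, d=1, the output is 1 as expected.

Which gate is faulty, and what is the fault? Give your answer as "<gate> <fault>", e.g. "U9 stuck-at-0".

U7 stuck-at-0

Fault-free values for test 1 (a=1, b=1, c=1, d=0): U1=1, U2=0, U3=0, U4=0, U5=0, U6=1, U7=1, U8=0, U9=1, U10=1, giving Y=1. Observed 0.
Test 1: faults giving observed 0 are {U2 stuck-at-1, U7 stuck-at-0, U8 stuck-at-1, U9 stuck-at-0, U10 stuck-at-0}.
Test 2 (a=1, b=1, c=1, d=1): fault-free U1=0, U2=0, U3=1, U4=0, U5=0, U6=1, U7=1, U8=0, U9=1, U10=1 → 1; observed 1. Eliminates U2 stuck-at-1, U8 stuck-at-1, U9 stuck-at-0, U10 stuck-at-0.
Only U7 stuck-at-0 is consistent with every test.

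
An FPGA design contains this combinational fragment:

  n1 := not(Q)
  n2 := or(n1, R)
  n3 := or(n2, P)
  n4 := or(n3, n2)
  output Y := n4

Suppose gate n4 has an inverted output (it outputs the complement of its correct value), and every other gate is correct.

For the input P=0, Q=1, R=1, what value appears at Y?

Propagate with n4 forced: n1=0, n2=1, n3=1, n4=0 [inverted output].
So Y = 0. (Without the fault it would be 1.)

0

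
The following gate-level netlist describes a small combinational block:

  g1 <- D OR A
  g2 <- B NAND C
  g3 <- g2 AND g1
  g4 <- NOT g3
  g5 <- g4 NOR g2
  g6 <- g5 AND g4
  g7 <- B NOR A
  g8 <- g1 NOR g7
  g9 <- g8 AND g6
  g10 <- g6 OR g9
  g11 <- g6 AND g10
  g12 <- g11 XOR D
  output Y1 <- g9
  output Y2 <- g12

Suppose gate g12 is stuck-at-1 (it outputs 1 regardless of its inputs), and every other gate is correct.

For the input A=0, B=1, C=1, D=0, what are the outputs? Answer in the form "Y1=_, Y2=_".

Propagate with g12 forced: g1=0, g2=0, g3=0, g4=1, g5=0, g6=0, g7=0, g8=1, g9=0, g10=0, g11=0, g12=1 [stuck-at-1].
So the outputs are Y1=0, Y2=1. (Without the fault they would be Y1=0, Y2=0.)

Y1=0, Y2=1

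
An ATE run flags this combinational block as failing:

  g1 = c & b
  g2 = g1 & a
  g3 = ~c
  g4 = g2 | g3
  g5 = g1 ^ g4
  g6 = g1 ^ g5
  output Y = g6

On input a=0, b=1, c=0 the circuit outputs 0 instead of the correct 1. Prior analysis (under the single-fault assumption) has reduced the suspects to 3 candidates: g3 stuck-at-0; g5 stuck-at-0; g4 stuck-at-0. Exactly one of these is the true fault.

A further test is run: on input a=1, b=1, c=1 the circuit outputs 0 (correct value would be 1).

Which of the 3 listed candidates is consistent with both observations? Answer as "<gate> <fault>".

g4 stuck-at-0

Evaluate each candidate on input a=1, b=1, c=1:
  g3 stuck-at-0: g1=1, g2=1, g3=0 [stuck-at-0], g4=1, g5=0, g6=1 → 1 — eliminated
  g5 stuck-at-0: g1=1, g2=1, g3=0, g4=1, g5=0 [stuck-at-0], g6=1 → 1 — eliminated
  g4 stuck-at-0: g1=1, g2=1, g3=0, g4=0 [stuck-at-0], g5=1, g6=0 → 0 — matches
Only g4 stuck-at-0 reproduces the observed 0.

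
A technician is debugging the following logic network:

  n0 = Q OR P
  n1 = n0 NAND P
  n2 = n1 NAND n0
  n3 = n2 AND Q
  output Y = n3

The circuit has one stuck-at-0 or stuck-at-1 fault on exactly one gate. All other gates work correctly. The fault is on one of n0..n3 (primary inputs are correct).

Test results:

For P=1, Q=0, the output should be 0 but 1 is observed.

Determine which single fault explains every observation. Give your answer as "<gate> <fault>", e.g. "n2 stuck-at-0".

Fault-free values for test 1 (P=1, Q=0): n0=1, n1=0, n2=1, n3=0, giving Y=0. Observed 1.
Test 1: faults giving observed 1 are {n3 stuck-at-1}.
Only n3 stuck-at-1 is consistent with every test.

n3 stuck-at-1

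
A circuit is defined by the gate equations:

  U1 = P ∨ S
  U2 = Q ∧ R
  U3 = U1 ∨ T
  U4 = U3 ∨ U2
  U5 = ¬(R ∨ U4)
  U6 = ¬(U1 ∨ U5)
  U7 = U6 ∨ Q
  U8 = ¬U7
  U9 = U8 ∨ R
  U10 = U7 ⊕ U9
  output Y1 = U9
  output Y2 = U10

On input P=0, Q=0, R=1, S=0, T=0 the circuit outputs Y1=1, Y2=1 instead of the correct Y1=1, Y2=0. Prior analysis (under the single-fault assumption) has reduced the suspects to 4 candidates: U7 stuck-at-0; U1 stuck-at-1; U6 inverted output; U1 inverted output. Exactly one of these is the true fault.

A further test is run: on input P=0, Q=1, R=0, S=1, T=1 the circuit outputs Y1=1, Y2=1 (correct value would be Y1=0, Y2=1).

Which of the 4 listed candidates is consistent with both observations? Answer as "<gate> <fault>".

U7 stuck-at-0

Evaluate each candidate on input P=0, Q=1, R=0, S=1, T=1:
  U7 stuck-at-0: U1=1, U2=0, U3=1, U4=1, U5=0, U6=0, U7=0 [stuck-at-0], U8=1, U9=1, U10=1 → Y1=1, Y2=1 — matches
  U1 stuck-at-1: U1=1 [stuck-at-1], U2=0, U3=1, U4=1, U5=0, U6=0, U7=1, U8=0, U9=0, U10=1 → Y1=0, Y2=1 — eliminated
  U6 inverted output: U1=1, U2=0, U3=1, U4=1, U5=0, U6=1 [inverted output], U7=1, U8=0, U9=0, U10=1 → Y1=0, Y2=1 — eliminated
  U1 inverted output: U1=0 [inverted output], U2=0, U3=1, U4=1, U5=0, U6=1, U7=1, U8=0, U9=0, U10=1 → Y1=0, Y2=1 — eliminated
Only U7 stuck-at-0 reproduces the observed Y1=1, Y2=1.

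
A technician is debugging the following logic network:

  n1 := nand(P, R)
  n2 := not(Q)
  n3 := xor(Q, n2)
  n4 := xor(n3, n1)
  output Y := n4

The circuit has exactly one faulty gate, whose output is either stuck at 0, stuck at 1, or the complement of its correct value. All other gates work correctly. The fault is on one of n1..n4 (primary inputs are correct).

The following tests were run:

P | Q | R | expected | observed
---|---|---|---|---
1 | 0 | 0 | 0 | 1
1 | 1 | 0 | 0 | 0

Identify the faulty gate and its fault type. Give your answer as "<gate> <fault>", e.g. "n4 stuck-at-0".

Fault-free values for test 1 (P=1, Q=0, R=0): n1=1, n2=1, n3=1, n4=0, giving Y=0. Observed 1.
Test 1: faults giving observed 1 are {n1 stuck-at-0, n1 inverted output, n2 stuck-at-0, n2 inverted output, n3 stuck-at-0, n3 inverted output, n4 stuck-at-1, n4 inverted output}.
Test 2 (P=1, Q=1, R=0): fault-free n1=1, n2=0, n3=1, n4=0 → 0; observed 0. Eliminates n1 stuck-at-0, n1 inverted output, n2 inverted output, n3 stuck-at-0, n3 inverted output, n4 stuck-at-1, n4 inverted output.
Only n2 stuck-at-0 is consistent with every test.

n2 stuck-at-0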